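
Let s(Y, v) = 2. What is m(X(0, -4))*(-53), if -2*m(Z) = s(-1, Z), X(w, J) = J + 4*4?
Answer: 53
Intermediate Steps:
X(w, J) = 16 + J (X(w, J) = J + 16 = 16 + J)
m(Z) = -1 (m(Z) = -1/2*2 = -1)
m(X(0, -4))*(-53) = -1*(-53) = 53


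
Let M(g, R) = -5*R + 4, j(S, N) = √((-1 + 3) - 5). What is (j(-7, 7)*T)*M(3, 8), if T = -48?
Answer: 1728*I*√3 ≈ 2993.0*I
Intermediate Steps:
j(S, N) = I*√3 (j(S, N) = √(2 - 5) = √(-3) = I*√3)
M(g, R) = 4 - 5*R
(j(-7, 7)*T)*M(3, 8) = ((I*√3)*(-48))*(4 - 5*8) = (-48*I*√3)*(4 - 40) = -48*I*√3*(-36) = 1728*I*√3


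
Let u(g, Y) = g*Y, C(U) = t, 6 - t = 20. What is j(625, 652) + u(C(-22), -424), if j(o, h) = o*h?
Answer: 413436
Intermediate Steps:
t = -14 (t = 6 - 1*20 = 6 - 20 = -14)
C(U) = -14
u(g, Y) = Y*g
j(o, h) = h*o
j(625, 652) + u(C(-22), -424) = 652*625 - 424*(-14) = 407500 + 5936 = 413436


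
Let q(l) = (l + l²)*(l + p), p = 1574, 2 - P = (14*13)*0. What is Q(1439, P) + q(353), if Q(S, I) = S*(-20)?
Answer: 240772994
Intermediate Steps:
P = 2 (P = 2 - 14*13*0 = 2 - 182*0 = 2 - 1*0 = 2 + 0 = 2)
Q(S, I) = -20*S
q(l) = (1574 + l)*(l + l²) (q(l) = (l + l²)*(l + 1574) = (l + l²)*(1574 + l) = (1574 + l)*(l + l²))
Q(1439, P) + q(353) = -20*1439 + 353*(1574 + 353² + 1575*353) = -28780 + 353*(1574 + 124609 + 555975) = -28780 + 353*682158 = -28780 + 240801774 = 240772994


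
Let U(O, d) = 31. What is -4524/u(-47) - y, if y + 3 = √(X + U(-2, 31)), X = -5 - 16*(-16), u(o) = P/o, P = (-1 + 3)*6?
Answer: 17722 - √282 ≈ 17705.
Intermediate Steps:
P = 12 (P = 2*6 = 12)
u(o) = 12/o
X = 251 (X = -5 + 256 = 251)
y = -3 + √282 (y = -3 + √(251 + 31) = -3 + √282 ≈ 13.793)
-4524/u(-47) - y = -4524/(12/(-47)) - (-3 + √282) = -4524/(12*(-1/47)) + (3 - √282) = -4524/(-12/47) + (3 - √282) = -4524*(-47/12) + (3 - √282) = 17719 + (3 - √282) = 17722 - √282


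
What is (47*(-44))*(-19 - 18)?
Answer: 76516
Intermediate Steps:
(47*(-44))*(-19 - 18) = -2068*(-37) = 76516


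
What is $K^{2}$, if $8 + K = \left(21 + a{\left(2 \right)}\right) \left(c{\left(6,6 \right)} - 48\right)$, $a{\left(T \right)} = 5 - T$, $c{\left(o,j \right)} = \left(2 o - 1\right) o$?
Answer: $179776$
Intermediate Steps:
$c{\left(o,j \right)} = o \left(-1 + 2 o\right)$ ($c{\left(o,j \right)} = \left(-1 + 2 o\right) o = o \left(-1 + 2 o\right)$)
$K = 424$ ($K = -8 + \left(21 + \left(5 - 2\right)\right) \left(6 \left(-1 + 2 \cdot 6\right) - 48\right) = -8 + \left(21 + \left(5 - 2\right)\right) \left(6 \left(-1 + 12\right) - 48\right) = -8 + \left(21 + 3\right) \left(6 \cdot 11 - 48\right) = -8 + 24 \left(66 - 48\right) = -8 + 24 \cdot 18 = -8 + 432 = 424$)
$K^{2} = 424^{2} = 179776$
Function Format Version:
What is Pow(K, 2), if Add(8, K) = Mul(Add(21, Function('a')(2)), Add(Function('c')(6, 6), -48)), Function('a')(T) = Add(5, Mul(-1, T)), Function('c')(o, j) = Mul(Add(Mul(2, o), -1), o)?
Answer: 179776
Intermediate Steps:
Function('c')(o, j) = Mul(o, Add(-1, Mul(2, o))) (Function('c')(o, j) = Mul(Add(-1, Mul(2, o)), o) = Mul(o, Add(-1, Mul(2, o))))
K = 424 (K = Add(-8, Mul(Add(21, Add(5, Mul(-1, 2))), Add(Mul(6, Add(-1, Mul(2, 6))), -48))) = Add(-8, Mul(Add(21, Add(5, -2)), Add(Mul(6, Add(-1, 12)), -48))) = Add(-8, Mul(Add(21, 3), Add(Mul(6, 11), -48))) = Add(-8, Mul(24, Add(66, -48))) = Add(-8, Mul(24, 18)) = Add(-8, 432) = 424)
Pow(K, 2) = Pow(424, 2) = 179776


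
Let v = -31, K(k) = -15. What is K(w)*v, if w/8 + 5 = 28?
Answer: 465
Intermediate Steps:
w = 184 (w = -40 + 8*28 = -40 + 224 = 184)
K(w)*v = -15*(-31) = 465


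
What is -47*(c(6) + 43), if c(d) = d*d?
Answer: -3713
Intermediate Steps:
c(d) = d**2
-47*(c(6) + 43) = -47*(6**2 + 43) = -47*(36 + 43) = -47*79 = -3713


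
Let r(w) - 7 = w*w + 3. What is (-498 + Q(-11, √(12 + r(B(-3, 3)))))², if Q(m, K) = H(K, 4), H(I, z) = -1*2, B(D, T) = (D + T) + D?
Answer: 250000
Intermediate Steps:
B(D, T) = T + 2*D
r(w) = 10 + w² (r(w) = 7 + (w*w + 3) = 7 + (w² + 3) = 7 + (3 + w²) = 10 + w²)
H(I, z) = -2
Q(m, K) = -2
(-498 + Q(-11, √(12 + r(B(-3, 3)))))² = (-498 - 2)² = (-500)² = 250000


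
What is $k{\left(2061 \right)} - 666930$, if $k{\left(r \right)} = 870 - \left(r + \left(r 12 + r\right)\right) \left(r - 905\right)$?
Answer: $-34021284$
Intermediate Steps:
$k{\left(r \right)} = 870 - 14 r \left(-905 + r\right)$ ($k{\left(r \right)} = 870 - \left(r + \left(12 r + r\right)\right) \left(-905 + r\right) = 870 - \left(r + 13 r\right) \left(-905 + r\right) = 870 - 14 r \left(-905 + r\right)$)
$k{\left(2061 \right)} - 666930 = \left(870 - 14 \cdot 2061^{2} + 12670 \cdot 2061\right) - 666930 = \left(870 - 59468094 + 26112870\right) - 666930 = -33354354 - 666930 = -34021284$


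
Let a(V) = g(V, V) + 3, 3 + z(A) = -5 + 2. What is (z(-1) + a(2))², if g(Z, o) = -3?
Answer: 36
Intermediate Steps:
z(A) = -6 (z(A) = -3 + (-5 + 2) = -3 - 3 = -6)
a(V) = 0 (a(V) = -3 + 3 = 0)
(z(-1) + a(2))² = (-6 + 0)² = (-6)² = 36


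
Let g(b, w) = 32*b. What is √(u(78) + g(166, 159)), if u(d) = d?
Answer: 7*√110 ≈ 73.417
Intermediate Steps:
√(u(78) + g(166, 159)) = √(78 + 32*166) = √(78 + 5312) = √5390 = 7*√110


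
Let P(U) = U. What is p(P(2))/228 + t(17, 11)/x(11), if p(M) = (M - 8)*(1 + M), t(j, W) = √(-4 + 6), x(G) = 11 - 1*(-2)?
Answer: -3/38 + √2/13 ≈ 0.029838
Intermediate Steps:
x(G) = 13 (x(G) = 11 + 2 = 13)
t(j, W) = √2
p(M) = (1 + M)*(-8 + M) (p(M) = (-8 + M)*(1 + M) = (1 + M)*(-8 + M))
p(P(2))/228 + t(17, 11)/x(11) = (-8 + 2² - 7*2)/228 + √2/13 = (-8 + 4 - 14)*(1/228) + √2*(1/13) = -18*1/228 + √2/13 = -3/38 + √2/13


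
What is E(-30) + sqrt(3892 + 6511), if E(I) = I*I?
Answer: 900 + sqrt(10403) ≈ 1002.0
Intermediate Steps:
E(I) = I**2
E(-30) + sqrt(3892 + 6511) = (-30)**2 + sqrt(3892 + 6511) = 900 + sqrt(10403)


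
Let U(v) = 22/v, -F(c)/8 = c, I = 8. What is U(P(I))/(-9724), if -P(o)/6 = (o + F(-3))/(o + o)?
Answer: 1/5304 ≈ 0.00018854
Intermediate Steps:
F(c) = -8*c
P(o) = -3*(24 + o)/o (P(o) = -6*(o - 8*(-3))/(o + o) = -6*(o + 24)/(2*o) = -6*(24 + o)*1/(2*o) = -3*(24 + o)/o)
U(P(I))/(-9724) = (22/(-3 - 72/8))/(-9724) = (22/(-3 - 72*1/8))*(-1/9724) = (22/(-3 - 9))*(-1/9724) = (22/(-12))*(-1/9724) = (22*(-1/12))*(-1/9724) = -11/6*(-1/9724) = 1/5304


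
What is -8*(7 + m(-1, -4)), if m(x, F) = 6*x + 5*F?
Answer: 152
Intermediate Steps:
m(x, F) = 5*F + 6*x
-8*(7 + m(-1, -4)) = -8*(7 + (5*(-4) + 6*(-1))) = -8*(7 + (-20 - 6)) = -8*(7 - 26) = -8*(-19) = 152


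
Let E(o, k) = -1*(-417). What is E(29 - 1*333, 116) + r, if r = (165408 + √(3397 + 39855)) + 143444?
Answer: 309269 + 2*√10813 ≈ 3.0948e+5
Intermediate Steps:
E(o, k) = 417
r = 308852 + 2*√10813 (r = (165408 + √43252) + 143444 = (165408 + 2*√10813) + 143444 = 308852 + 2*√10813 ≈ 3.0906e+5)
E(29 - 1*333, 116) + r = 417 + (308852 + 2*√10813) = 309269 + 2*√10813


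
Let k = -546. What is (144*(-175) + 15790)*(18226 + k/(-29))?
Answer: -4978831000/29 ≈ -1.7168e+8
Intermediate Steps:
(144*(-175) + 15790)*(18226 + k/(-29)) = (144*(-175) + 15790)*(18226 - 546/(-29)) = (-25200 + 15790)*(18226 - 1/29*(-546)) = -9410*(18226 + 546/29) = -9410*529100/29 = -4978831000/29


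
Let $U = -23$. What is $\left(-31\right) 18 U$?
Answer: $12834$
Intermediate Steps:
$\left(-31\right) 18 U = \left(-31\right) 18 \left(-23\right) = \left(-558\right) \left(-23\right) = 12834$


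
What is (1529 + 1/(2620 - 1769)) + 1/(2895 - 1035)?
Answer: 2420195651/1582860 ≈ 1529.0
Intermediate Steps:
(1529 + 1/(2620 - 1769)) + 1/(2895 - 1035) = (1529 + 1/851) + 1/1860 = 1301180/851 + 1/1860 = 2420195651/1582860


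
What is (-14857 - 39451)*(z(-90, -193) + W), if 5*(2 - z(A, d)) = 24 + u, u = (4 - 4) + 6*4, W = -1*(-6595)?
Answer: -1788742596/5 ≈ -3.5775e+8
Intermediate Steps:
W = 6595
u = 24 (u = 0 + 24 = 24)
z(A, d) = -38/5 (z(A, d) = 2 - (24 + 24)/5 = 2 - 1/5*48 = 2 - 48/5 = -38/5)
(-14857 - 39451)*(z(-90, -193) + W) = (-14857 - 39451)*(-38/5 + 6595) = -54308*32937/5 = -1788742596/5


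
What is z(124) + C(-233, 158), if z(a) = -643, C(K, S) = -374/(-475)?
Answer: -305051/475 ≈ -642.21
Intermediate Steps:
C(K, S) = 374/475 (C(K, S) = -374*(-1/475) = 374/475)
z(124) + C(-233, 158) = -643 + 374/475 = -305051/475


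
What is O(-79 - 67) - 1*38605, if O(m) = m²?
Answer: -17289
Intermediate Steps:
O(-79 - 67) - 1*38605 = (-79 - 67)² - 1*38605 = (-146)² - 38605 = 21316 - 38605 = -17289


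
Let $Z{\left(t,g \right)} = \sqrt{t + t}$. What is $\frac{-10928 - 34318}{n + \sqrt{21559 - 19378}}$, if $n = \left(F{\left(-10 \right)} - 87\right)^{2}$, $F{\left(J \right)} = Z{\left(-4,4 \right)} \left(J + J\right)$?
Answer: $- \frac{45246}{\sqrt{2181} + \left(87 + 40 i \sqrt{2}\right)^{2}} \approx -1.7167 + 3.8267 i$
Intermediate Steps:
$Z{\left(t,g \right)} = \sqrt{2} \sqrt{t}$ ($Z{\left(t,g \right)} = \sqrt{2 t} = \sqrt{2} \sqrt{t}$)
$F{\left(J \right)} = 4 i J \sqrt{2}$ ($F{\left(J \right)} = \sqrt{2} \sqrt{-4} \left(J + J\right) = \sqrt{2} \cdot 2 i 2 J = 2 i \sqrt{2} \cdot 2 J = 4 i J \sqrt{2}$)
$n = \left(-87 - 40 i \sqrt{2}\right)^{2}$ ($n = \left(4 i \left(-10\right) \sqrt{2} - 87\right)^{2} = \left(- 40 i \sqrt{2} - 87\right)^{2} = \left(-87 - 40 i \sqrt{2}\right)^{2} \approx 4369.0 + 9842.9 i$)
$\frac{-10928 - 34318}{n + \sqrt{21559 - 19378}} = \frac{-10928 - 34318}{\left(4369 + 6960 i \sqrt{2}\right) + \sqrt{21559 - 19378}} = - \frac{45246}{\left(4369 + 6960 i \sqrt{2}\right) + \sqrt{2181}} = - \frac{45246}{4369 + \sqrt{2181} + 6960 i \sqrt{2}}$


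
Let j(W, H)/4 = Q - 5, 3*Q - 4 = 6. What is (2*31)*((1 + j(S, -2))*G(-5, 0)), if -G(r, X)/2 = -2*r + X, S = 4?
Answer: 21080/3 ≈ 7026.7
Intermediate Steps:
Q = 10/3 (Q = 4/3 + (⅓)*6 = 4/3 + 2 = 10/3 ≈ 3.3333)
G(r, X) = -2*X + 4*r (G(r, X) = -2*(-2*r + X) = -2*(X - 2*r) = -2*X + 4*r)
j(W, H) = -20/3 (j(W, H) = 4*(10/3 - 5) = 4*(-5/3) = -20/3)
(2*31)*((1 + j(S, -2))*G(-5, 0)) = (2*31)*((1 - 20/3)*(-2*0 + 4*(-5))) = 62*(-17*(0 - 20)/3) = 62*(-17/3*(-20)) = 62*(340/3) = 21080/3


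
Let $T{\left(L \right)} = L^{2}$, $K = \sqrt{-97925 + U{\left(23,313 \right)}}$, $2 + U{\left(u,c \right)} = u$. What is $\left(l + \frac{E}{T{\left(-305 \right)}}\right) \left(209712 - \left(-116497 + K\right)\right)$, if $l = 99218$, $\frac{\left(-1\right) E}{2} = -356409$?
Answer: $\frac{3011061497027012}{93025} - \frac{36921869072 i \sqrt{6119}}{93025} \approx 3.2368 \cdot 10^{10} - 3.1047 \cdot 10^{7} i$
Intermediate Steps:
$E = 712818$ ($E = \left(-2\right) \left(-356409\right) = 712818$)
$U{\left(u,c \right)} = -2 + u$
$K = 4 i \sqrt{6119}$ ($K = \sqrt{-97925 + \left(-2 + 23\right)} = \sqrt{-97925 + 21} = \sqrt{-97904} = 4 i \sqrt{6119} \approx 312.9 i$)
$\left(l + \frac{E}{T{\left(-305 \right)}}\right) \left(209712 - \left(-116497 + K\right)\right) = \left(99218 + \frac{712818}{\left(-305\right)^{2}}\right) \left(209712 + \left(116497 - 4 i \sqrt{6119}\right)\right) = \left(99218 + \frac{712818}{93025}\right) \left(209712 + \left(116497 - 4 i \sqrt{6119}\right)\right) = \left(99218 + 712818 \cdot \frac{1}{93025}\right) \left(326209 - 4 i \sqrt{6119}\right) = \left(99218 + \frac{712818}{93025}\right) \left(326209 - 4 i \sqrt{6119}\right) = \frac{9230467268 \left(326209 - 4 i \sqrt{6119}\right)}{93025} = \frac{3011061497027012}{93025} - \frac{36921869072 i \sqrt{6119}}{93025}$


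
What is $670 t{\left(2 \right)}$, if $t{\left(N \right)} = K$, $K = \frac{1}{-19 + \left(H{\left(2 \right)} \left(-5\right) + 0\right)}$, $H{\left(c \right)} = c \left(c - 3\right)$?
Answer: $- \frac{670}{9} \approx -74.444$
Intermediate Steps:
$H{\left(c \right)} = c \left(-3 + c\right)$
$K = - \frac{1}{9}$ ($K = \frac{1}{-19 + \left(2 \left(-3 + 2\right) \left(-5\right) + 0\right)} = \frac{1}{-19 + \left(2 \left(-1\right) \left(-5\right) + 0\right)} = \frac{1}{-19 + \left(\left(-2\right) \left(-5\right) + 0\right)} = \frac{1}{-19 + \left(10 + 0\right)} = \frac{1}{-19 + 10} = \frac{1}{-9} = - \frac{1}{9} \approx -0.11111$)
$t{\left(N \right)} = - \frac{1}{9}$
$670 t{\left(2 \right)} = 670 \left(- \frac{1}{9}\right) = - \frac{670}{9}$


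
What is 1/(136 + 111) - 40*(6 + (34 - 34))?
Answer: -59279/247 ≈ -240.00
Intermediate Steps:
1/(136 + 111) - 40*(6 + (34 - 34)) = 1/247 - 40*(6 + 0) = 1/247 - 40*6 = 1/247 - 240 = -59279/247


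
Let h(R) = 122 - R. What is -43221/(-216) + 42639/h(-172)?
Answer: 1217611/3528 ≈ 345.13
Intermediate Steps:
-43221/(-216) + 42639/h(-172) = -43221/(-216) + 42639/(122 - 1*(-172)) = -43221*(-1/216) + 42639/(122 + 172) = 14407/72 + 42639/294 = 14407/72 + 42639*(1/294) = 14407/72 + 14213/98 = 1217611/3528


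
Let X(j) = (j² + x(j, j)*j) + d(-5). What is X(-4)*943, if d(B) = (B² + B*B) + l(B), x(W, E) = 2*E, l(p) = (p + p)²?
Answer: 186714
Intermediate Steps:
l(p) = 4*p² (l(p) = (2*p)² = 4*p²)
d(B) = 6*B² (d(B) = (B² + B*B) + 4*B² = (B² + B²) + 4*B² = 2*B² + 4*B² = 6*B²)
X(j) = 150 + 3*j² (X(j) = (j² + (2*j)*j) + 6*(-5)² = (j² + 2*j²) + 6*25 = 3*j² + 150 = 150 + 3*j²)
X(-4)*943 = (150 + 3*(-4)²)*943 = (150 + 3*16)*943 = (150 + 48)*943 = 198*943 = 186714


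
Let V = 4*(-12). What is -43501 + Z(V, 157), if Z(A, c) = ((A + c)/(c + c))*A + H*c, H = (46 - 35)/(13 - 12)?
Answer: -6561134/157 ≈ -41791.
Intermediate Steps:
V = -48
H = 11 (H = 11/1 = 11*1 = 11)
Z(A, c) = 11*c + A*(A + c)/(2*c) (Z(A, c) = ((A + c)/(c + c))*A + 11*c = ((A + c)/((2*c)))*A + 11*c = ((A + c)*(1/(2*c)))*A + 11*c = ((A + c)/(2*c))*A + 11*c = A*(A + c)/(2*c) + 11*c = 11*c + A*(A + c)/(2*c))
-43501 + Z(V, 157) = -43501 + (½)*((-48)² + 157*(-48 + 22*157))/157 = -43501 + (½)*(1/157)*(2304 + 157*(-48 + 3454)) = -43501 + (½)*(1/157)*(2304 + 157*3406) = -43501 + (½)*(1/157)*(2304 + 534742) = -43501 + (½)*(1/157)*537046 = -43501 + 268523/157 = -6561134/157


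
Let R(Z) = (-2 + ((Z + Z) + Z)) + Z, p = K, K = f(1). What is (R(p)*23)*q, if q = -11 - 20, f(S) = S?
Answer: -1426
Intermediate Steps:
K = 1
p = 1
R(Z) = -2 + 4*Z (R(Z) = (-2 + (2*Z + Z)) + Z = (-2 + 3*Z) + Z = -2 + 4*Z)
q = -31
(R(p)*23)*q = ((-2 + 4*1)*23)*(-31) = ((-2 + 4)*23)*(-31) = (2*23)*(-31) = 46*(-31) = -1426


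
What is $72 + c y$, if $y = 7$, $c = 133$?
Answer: $1003$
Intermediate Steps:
$72 + c y = 72 + 133 \cdot 7 = 72 + 931 = 1003$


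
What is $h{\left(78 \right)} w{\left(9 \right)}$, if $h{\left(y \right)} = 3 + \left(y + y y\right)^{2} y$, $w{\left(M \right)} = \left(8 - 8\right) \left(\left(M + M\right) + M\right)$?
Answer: $0$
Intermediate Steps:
$w{\left(M \right)} = 0$ ($w{\left(M \right)} = 0 \left(2 M + M\right) = 0 \cdot 3 M = 0$)
$h{\left(y \right)} = 3 + y \left(y + y^{2}\right)^{2}$ ($h{\left(y \right)} = 3 + \left(y + y^{2}\right)^{2} y = 3 + y \left(y + y^{2}\right)^{2}$)
$h{\left(78 \right)} w{\left(9 \right)} = \left(3 + 78^{3} \left(1 + 78\right)^{2}\right) 0 = \left(3 + 474552 \cdot 79^{2}\right) 0 = \left(3 + 474552 \cdot 6241\right) 0 = \left(3 + 2961679032\right) 0 = 2961679035 \cdot 0 = 0$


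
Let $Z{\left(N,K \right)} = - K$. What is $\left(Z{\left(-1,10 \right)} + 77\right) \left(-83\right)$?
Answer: $-5561$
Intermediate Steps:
$\left(Z{\left(-1,10 \right)} + 77\right) \left(-83\right) = \left(\left(-1\right) 10 + 77\right) \left(-83\right) = \left(-10 + 77\right) \left(-83\right) = 67 \left(-83\right) = -5561$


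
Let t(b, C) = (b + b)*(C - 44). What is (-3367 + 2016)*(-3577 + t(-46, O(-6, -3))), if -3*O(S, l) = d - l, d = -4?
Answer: -1784671/3 ≈ -5.9489e+5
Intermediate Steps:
O(S, l) = 4/3 + l/3 (O(S, l) = -(-4 - l)/3 = 4/3 + l/3)
t(b, C) = 2*b*(-44 + C) (t(b, C) = (2*b)*(-44 + C) = 2*b*(-44 + C))
(-3367 + 2016)*(-3577 + t(-46, O(-6, -3))) = (-3367 + 2016)*(-3577 + 2*(-46)*(-44 + (4/3 + (1/3)*(-3)))) = -1351*(-3577 + 2*(-46)*(-44 + (4/3 - 1))) = -1351*(-3577 + 2*(-46)*(-44 + 1/3)) = -1351*(-3577 + 2*(-46)*(-131/3)) = -1351*(-3577 + 12052/3) = -1351*1321/3 = -1784671/3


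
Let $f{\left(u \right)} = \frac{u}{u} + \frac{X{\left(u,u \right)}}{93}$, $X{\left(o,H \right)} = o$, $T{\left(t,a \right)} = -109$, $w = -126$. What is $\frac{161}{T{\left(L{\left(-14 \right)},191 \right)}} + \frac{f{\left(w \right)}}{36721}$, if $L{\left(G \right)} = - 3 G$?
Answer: $- \frac{183275710}{124080259} \approx -1.4771$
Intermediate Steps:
$f{\left(u \right)} = 1 + \frac{u}{93}$ ($f{\left(u \right)} = \frac{u}{u} + \frac{u}{93} = 1 + u \frac{1}{93} = 1 + \frac{u}{93}$)
$\frac{161}{T{\left(L{\left(-14 \right)},191 \right)}} + \frac{f{\left(w \right)}}{36721} = \frac{161}{-109} + \frac{1 + \frac{1}{93} \left(-126\right)}{36721} = 161 \left(- \frac{1}{109}\right) + \left(1 - \frac{42}{31}\right) \frac{1}{36721} = - \frac{161}{109} - \frac{11}{1138351} = - \frac{183275710}{124080259}$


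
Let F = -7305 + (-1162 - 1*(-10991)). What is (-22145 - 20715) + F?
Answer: -40336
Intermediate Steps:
F = 2524 (F = -7305 + (-1162 + 10991) = -7305 + 9829 = 2524)
(-22145 - 20715) + F = (-22145 - 20715) + 2524 = -42860 + 2524 = -40336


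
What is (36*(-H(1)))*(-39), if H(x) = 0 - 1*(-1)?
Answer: 1404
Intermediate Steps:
H(x) = 1 (H(x) = 0 + 1 = 1)
(36*(-H(1)))*(-39) = (36*(-1*1))*(-39) = (36*(-1))*(-39) = -36*(-39) = 1404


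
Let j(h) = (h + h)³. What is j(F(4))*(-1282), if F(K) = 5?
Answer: -1282000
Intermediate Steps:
j(h) = 8*h³ (j(h) = (2*h)³ = 8*h³)
j(F(4))*(-1282) = (8*5³)*(-1282) = (8*125)*(-1282) = 1000*(-1282) = -1282000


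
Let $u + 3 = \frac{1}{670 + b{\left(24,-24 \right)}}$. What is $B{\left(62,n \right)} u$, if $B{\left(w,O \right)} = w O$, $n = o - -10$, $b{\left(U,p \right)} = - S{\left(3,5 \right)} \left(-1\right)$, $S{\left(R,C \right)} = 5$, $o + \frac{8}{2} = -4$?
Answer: $- \frac{250976}{675} \approx -371.82$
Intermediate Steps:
$o = -8$ ($o = -4 - 4 = -8$)
$b{\left(U,p \right)} = 5$ ($b{\left(U,p \right)} = - 5 \left(-1\right) = \left(-1\right) \left(-5\right) = 5$)
$n = 2$ ($n = -8 - -10 = -8 + 10 = 2$)
$B{\left(w,O \right)} = O w$
$u = - \frac{2024}{675}$ ($u = -3 + \frac{1}{670 + 5} = -3 + \frac{1}{675} = - \frac{2024}{675} \approx -2.9985$)
$B{\left(62,n \right)} u = 2 \cdot 62 \left(- \frac{2024}{675}\right) = 124 \left(- \frac{2024}{675}\right) = - \frac{250976}{675}$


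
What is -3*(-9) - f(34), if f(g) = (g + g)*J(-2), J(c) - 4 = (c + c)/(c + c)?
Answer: -313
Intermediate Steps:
J(c) = 5 (J(c) = 4 + (c + c)/(c + c) = 4 + (2*c)/((2*c)) = 4 + (2*c)*(1/(2*c)) = 4 + 1 = 5)
f(g) = 10*g (f(g) = (g + g)*5 = (2*g)*5 = 10*g)
-3*(-9) - f(34) = -3*(-9) - 10*34 = -3*(-9) - 1*340 = 27 - 340 = -313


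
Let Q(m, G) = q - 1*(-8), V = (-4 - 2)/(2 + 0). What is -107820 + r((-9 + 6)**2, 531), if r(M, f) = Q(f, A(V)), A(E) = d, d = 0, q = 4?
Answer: -107808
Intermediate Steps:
V = -3 (V = -6/2 = -6*1/2 = -3)
A(E) = 0
Q(m, G) = 12 (Q(m, G) = 4 - 1*(-8) = 4 + 8 = 12)
r(M, f) = 12
-107820 + r((-9 + 6)**2, 531) = -107820 + 12 = -107808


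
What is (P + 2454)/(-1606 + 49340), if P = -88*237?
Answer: -9201/23867 ≈ -0.38551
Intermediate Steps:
P = -20856
(P + 2454)/(-1606 + 49340) = (-20856 + 2454)/(-1606 + 49340) = -18402/47734 = -18402*1/47734 = -9201/23867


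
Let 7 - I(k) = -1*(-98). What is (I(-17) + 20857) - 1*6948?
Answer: 13818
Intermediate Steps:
I(k) = -91 (I(k) = 7 - (-1)*(-98) = 7 - 1*98 = 7 - 98 = -91)
(I(-17) + 20857) - 1*6948 = (-91 + 20857) - 1*6948 = 20766 - 6948 = 13818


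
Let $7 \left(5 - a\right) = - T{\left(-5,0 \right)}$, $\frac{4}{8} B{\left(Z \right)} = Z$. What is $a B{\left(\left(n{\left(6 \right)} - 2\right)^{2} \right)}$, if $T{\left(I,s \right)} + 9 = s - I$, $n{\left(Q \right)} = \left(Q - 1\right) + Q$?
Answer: $\frac{5022}{7} \approx 717.43$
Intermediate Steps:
$n{\left(Q \right)} = -1 + 2 Q$ ($n{\left(Q \right)} = \left(-1 + Q\right) + Q = -1 + 2 Q$)
$T{\left(I,s \right)} = -9 + s - I$ ($T{\left(I,s \right)} = -9 - \left(I - s\right) = -9 + s - I$)
$B{\left(Z \right)} = 2 Z$
$a = \frac{31}{7}$ ($a = 5 - \frac{\left(-1\right) \left(-9 + 0 - -5\right)}{7} = 5 - \frac{\left(-1\right) \left(-9 + 0 + 5\right)}{7} = 5 - \frac{\left(-1\right) \left(-4\right)}{7} = 5 - \frac{4}{7} = \frac{31}{7} \approx 4.4286$)
$a B{\left(\left(n{\left(6 \right)} - 2\right)^{2} \right)} = \frac{31 \cdot 2 \left(\left(-1 + 2 \cdot 6\right) - 2\right)^{2}}{7} = \frac{31 \cdot 2 \left(\left(-1 + 12\right) - 2\right)^{2}}{7} = \frac{31 \cdot 2 \left(11 - 2\right)^{2}}{7} = \frac{31 \cdot 2 \cdot 9^{2}}{7} = \frac{31 \cdot 2 \cdot 81}{7} = \frac{31}{7} \cdot 162 = \frac{5022}{7}$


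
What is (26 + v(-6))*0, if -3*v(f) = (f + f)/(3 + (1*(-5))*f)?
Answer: 0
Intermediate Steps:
v(f) = -2*f/(3*(3 - 5*f)) (v(f) = -(f + f)/(3*(3 + (1*(-5))*f)) = -2*f/(3*(3 - 5*f)))
(26 + v(-6))*0 = (26 + (⅔)*(-6)/(-3 + 5*(-6)))*0 = (26 + (⅔)*(-6)/(-3 - 30))*0 = (26 + (⅔)*(-6)/(-33))*0 = (26 + (⅔)*(-6)*(-1/33))*0 = (26 + 4/33)*0 = (862/33)*0 = 0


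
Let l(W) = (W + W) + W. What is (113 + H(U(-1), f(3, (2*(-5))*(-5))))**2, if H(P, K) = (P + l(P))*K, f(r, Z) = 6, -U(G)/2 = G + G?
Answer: 43681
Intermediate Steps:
l(W) = 3*W (l(W) = 2*W + W = 3*W)
U(G) = -4*G (U(G) = -2*(G + G) = -4*G)
H(P, K) = 4*K*P (H(P, K) = (P + 3*P)*K = (4*P)*K = 4*K*P)
(113 + H(U(-1), f(3, (2*(-5))*(-5))))**2 = (113 + 4*6*(-4*(-1)))**2 = (113 + 4*6*4)**2 = (113 + 96)**2 = 209**2 = 43681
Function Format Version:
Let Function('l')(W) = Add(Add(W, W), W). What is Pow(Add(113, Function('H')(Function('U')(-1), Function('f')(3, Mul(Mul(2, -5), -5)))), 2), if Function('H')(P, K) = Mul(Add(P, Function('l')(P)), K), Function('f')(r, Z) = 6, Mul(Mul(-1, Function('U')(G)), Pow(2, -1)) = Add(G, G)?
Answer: 43681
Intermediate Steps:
Function('l')(W) = Mul(3, W) (Function('l')(W) = Add(Mul(2, W), W) = Mul(3, W))
Function('U')(G) = Mul(-4, G) (Function('U')(G) = Mul(-2, Add(G, G)) = Mul(-2, Mul(2, G)) = Mul(-4, G))
Function('H')(P, K) = Mul(4, K, P) (Function('H')(P, K) = Mul(Add(P, Mul(3, P)), K) = Mul(Mul(4, P), K) = Mul(4, K, P))
Pow(Add(113, Function('H')(Function('U')(-1), Function('f')(3, Mul(Mul(2, -5), -5)))), 2) = Pow(Add(113, Mul(4, 6, Mul(-4, -1))), 2) = Pow(Add(113, Mul(4, 6, 4)), 2) = Pow(Add(113, 96), 2) = Pow(209, 2) = 43681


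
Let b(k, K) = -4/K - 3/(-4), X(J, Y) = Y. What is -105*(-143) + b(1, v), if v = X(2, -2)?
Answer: 60071/4 ≈ 15018.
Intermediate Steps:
v = -2
b(k, K) = 3/4 - 4/K (b(k, K) = -4/K - 3*(-1/4) = -4/K + 3/4 = 3/4 - 4/K)
-105*(-143) + b(1, v) = -105*(-143) + (3/4 - 4/(-2)) = 15015 + (3/4 - 4*(-1/2)) = 15015 + (3/4 + 2) = 15015 + 11/4 = 60071/4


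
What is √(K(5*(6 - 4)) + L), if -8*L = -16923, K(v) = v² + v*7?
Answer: √36566/4 ≈ 47.806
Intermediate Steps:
K(v) = v² + 7*v
L = 16923/8 (L = -⅛*(-16923) = 16923/8 ≈ 2115.4)
√(K(5*(6 - 4)) + L) = √((5*(6 - 4))*(7 + 5*(6 - 4)) + 16923/8) = √((5*2)*(7 + 5*2) + 16923/8) = √(10*(7 + 10) + 16923/8) = √(10*17 + 16923/8) = √(170 + 16923/8) = √(18283/8) = √36566/4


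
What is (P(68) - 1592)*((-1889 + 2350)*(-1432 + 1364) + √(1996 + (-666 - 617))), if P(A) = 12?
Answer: 49529840 - 1580*√713 ≈ 4.9488e+7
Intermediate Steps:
(P(68) - 1592)*((-1889 + 2350)*(-1432 + 1364) + √(1996 + (-666 - 617))) = (12 - 1592)*((-1889 + 2350)*(-1432 + 1364) + √(1996 + (-666 - 617))) = -1580*(461*(-68) + √(1996 - 1283)) = -1580*(-31348 + √713) = 49529840 - 1580*√713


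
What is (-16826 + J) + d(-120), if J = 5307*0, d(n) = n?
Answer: -16946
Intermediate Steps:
J = 0
(-16826 + J) + d(-120) = (-16826 + 0) - 120 = -16826 - 120 = -16946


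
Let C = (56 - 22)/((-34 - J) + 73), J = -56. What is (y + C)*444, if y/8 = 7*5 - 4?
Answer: 10475736/95 ≈ 1.1027e+5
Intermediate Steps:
y = 248 (y = 8*(7*5 - 4) = 8*(35 - 4) = 8*31 = 248)
C = 34/95 (C = (56 - 22)/((-34 - 1*(-56)) + 73) = 34/((-34 + 56) + 73) = 34/(22 + 73) = 34/95 ≈ 0.35789)
(y + C)*444 = (248 + 34/95)*444 = (23594/95)*444 = 10475736/95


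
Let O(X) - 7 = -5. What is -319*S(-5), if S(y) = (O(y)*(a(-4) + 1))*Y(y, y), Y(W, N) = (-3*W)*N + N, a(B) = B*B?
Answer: 867680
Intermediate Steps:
a(B) = B²
O(X) = 2 (O(X) = 7 - 5 = 2)
Y(W, N) = N - 3*N*W (Y(W, N) = -3*N*W + N = N - 3*N*W)
S(y) = 34*y*(1 - 3*y) (S(y) = (2*((-4)² + 1))*(y*(1 - 3*y)) = (2*(16 + 1))*(y*(1 - 3*y)) = (2*17)*(y*(1 - 3*y)) = 34*(y*(1 - 3*y)) = 34*y*(1 - 3*y))
-319*S(-5) = -10846*(-5)*(1 - 3*(-5)) = -10846*(-5)*(1 + 15) = -10846*(-5)*16 = -319*(-2720) = 867680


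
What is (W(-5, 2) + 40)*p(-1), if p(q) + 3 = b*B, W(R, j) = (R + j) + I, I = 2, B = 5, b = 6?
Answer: 1053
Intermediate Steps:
W(R, j) = 2 + R + j (W(R, j) = (R + j) + 2 = 2 + R + j)
p(q) = 27 (p(q) = -3 + 6*5 = -3 + 30 = 27)
(W(-5, 2) + 40)*p(-1) = ((2 - 5 + 2) + 40)*27 = (-1 + 40)*27 = 39*27 = 1053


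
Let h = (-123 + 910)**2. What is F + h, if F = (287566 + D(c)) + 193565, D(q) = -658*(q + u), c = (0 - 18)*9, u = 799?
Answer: 681354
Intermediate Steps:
c = -162 (c = -18*9 = -162)
D(q) = -525742 - 658*q (D(q) = -658*(q + 799) = -658*(799 + q) = -525742 - 658*q)
h = 619369 (h = 787**2 = 619369)
F = 61985 (F = (287566 + (-525742 - 658*(-162))) + 193565 = (287566 + (-525742 + 106596)) + 193565 = (287566 - 419146) + 193565 = -131580 + 193565 = 61985)
F + h = 61985 + 619369 = 681354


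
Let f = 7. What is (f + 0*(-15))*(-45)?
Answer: -315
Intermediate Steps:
(f + 0*(-15))*(-45) = (7 + 0*(-15))*(-45) = (7 + 0)*(-45) = 7*(-45) = -315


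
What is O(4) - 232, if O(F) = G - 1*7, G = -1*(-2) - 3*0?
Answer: -237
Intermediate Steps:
G = 2 (G = 2 + 0 = 2)
O(F) = -5 (O(F) = 2 - 1*7 = 2 - 7 = -5)
O(4) - 232 = -5 - 232 = -237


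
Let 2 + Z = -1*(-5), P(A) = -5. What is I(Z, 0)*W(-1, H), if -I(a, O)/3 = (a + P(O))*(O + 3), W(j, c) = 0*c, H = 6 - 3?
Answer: 0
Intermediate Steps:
Z = 3 (Z = -2 - 1*(-5) = -2 + 5 = 3)
H = 3
W(j, c) = 0
I(a, O) = -3*(-5 + a)*(3 + O) (I(a, O) = -3*(a - 5)*(O + 3) = -3*(-5 + a)*(3 + O))
I(Z, 0)*W(-1, H) = (45 - 9*3 + 15*0 - 3*0*3)*0 = (45 - 27 + 0 + 0)*0 = 18*0 = 0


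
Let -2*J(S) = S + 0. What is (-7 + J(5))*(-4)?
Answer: 38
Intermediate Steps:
J(S) = -S/2 (J(S) = -(S + 0)/2 = -S/2)
(-7 + J(5))*(-4) = (-7 - 1/2*5)*(-4) = (-7 - 5/2)*(-4) = -19/2*(-4) = 38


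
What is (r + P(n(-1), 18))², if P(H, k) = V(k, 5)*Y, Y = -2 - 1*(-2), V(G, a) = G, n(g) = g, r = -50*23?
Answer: 1322500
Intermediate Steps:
r = -1150
Y = 0 (Y = -2 + 2 = 0)
P(H, k) = 0 (P(H, k) = k*0 = 0)
(r + P(n(-1), 18))² = (-1150 + 0)² = (-1150)² = 1322500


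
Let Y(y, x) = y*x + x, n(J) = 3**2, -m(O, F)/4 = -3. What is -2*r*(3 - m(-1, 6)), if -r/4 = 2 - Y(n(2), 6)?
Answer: 4176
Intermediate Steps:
m(O, F) = 12 (m(O, F) = -4*(-3) = 12)
n(J) = 9
Y(y, x) = x + x*y (Y(y, x) = x*y + x = x + x*y)
r = 232 (r = -4*(2 - 6*(1 + 9)) = -4*(2 - 6*10) = -4*(2 - 1*60) = -4*(2 - 60) = -4*(-58) = 232)
-2*r*(3 - m(-1, 6)) = -464*(3 - 1*12) = -464*(3 - 12) = -464*(-9) = -2*(-2088) = 4176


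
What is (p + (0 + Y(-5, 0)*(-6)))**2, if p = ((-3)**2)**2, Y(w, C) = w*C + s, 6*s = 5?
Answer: 5776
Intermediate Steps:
s = 5/6 (s = (1/6)*5 = 5/6 ≈ 0.83333)
Y(w, C) = 5/6 + C*w (Y(w, C) = w*C + 5/6 = C*w + 5/6 = 5/6 + C*w)
p = 81 (p = 9**2 = 81)
(p + (0 + Y(-5, 0)*(-6)))**2 = (81 + (0 + (5/6 + 0*(-5))*(-6)))**2 = (81 + (0 + (5/6 + 0)*(-6)))**2 = (81 + (0 + (5/6)*(-6)))**2 = (81 + (0 - 5))**2 = (81 - 5)**2 = 76**2 = 5776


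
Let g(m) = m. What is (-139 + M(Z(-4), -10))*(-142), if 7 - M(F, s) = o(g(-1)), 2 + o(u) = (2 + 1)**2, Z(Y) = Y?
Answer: 19738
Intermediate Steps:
o(u) = 7 (o(u) = -2 + (2 + 1)**2 = -2 + 3**2 = -2 + 9 = 7)
M(F, s) = 0 (M(F, s) = 7 - 1*7 = 7 - 7 = 0)
(-139 + M(Z(-4), -10))*(-142) = (-139 + 0)*(-142) = -139*(-142) = 19738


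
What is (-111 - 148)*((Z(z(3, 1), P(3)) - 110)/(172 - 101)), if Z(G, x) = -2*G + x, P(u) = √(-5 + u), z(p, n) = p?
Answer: 30044/71 - 259*I*√2/71 ≈ 423.15 - 5.1589*I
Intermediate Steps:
Z(G, x) = x - 2*G
(-111 - 148)*((Z(z(3, 1), P(3)) - 110)/(172 - 101)) = (-111 - 148)*(((√(-5 + 3) - 2*3) - 110)/(172 - 101)) = -259*((√(-2) - 6) - 110)/71 = -259*((I*√2 - 6) - 110)/71 = -259*((-6 + I*√2) - 110)/71 = -259*(-116 + I*√2)/71 = -259*(-116/71 + I*√2/71) = 30044/71 - 259*I*√2/71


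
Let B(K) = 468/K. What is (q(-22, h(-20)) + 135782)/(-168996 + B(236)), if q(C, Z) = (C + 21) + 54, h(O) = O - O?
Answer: -8014265/9970647 ≈ -0.80379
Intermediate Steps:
h(O) = 0
q(C, Z) = 75 + C (q(C, Z) = (21 + C) + 54 = 75 + C)
(q(-22, h(-20)) + 135782)/(-168996 + B(236)) = ((75 - 22) + 135782)/(-168996 + 468/236) = (53 + 135782)/(-168996 + 468*(1/236)) = 135835/(-168996 + 117/59) = 135835/(-9970647/59) = 135835*(-59/9970647) = -8014265/9970647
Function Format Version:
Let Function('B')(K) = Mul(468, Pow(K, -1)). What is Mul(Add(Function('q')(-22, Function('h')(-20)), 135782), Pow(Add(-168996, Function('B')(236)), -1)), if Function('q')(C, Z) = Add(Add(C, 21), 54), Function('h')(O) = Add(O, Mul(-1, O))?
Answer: Rational(-8014265, 9970647) ≈ -0.80379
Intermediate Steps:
Function('h')(O) = 0
Function('q')(C, Z) = Add(75, C) (Function('q')(C, Z) = Add(Add(21, C), 54) = Add(75, C))
Mul(Add(Function('q')(-22, Function('h')(-20)), 135782), Pow(Add(-168996, Function('B')(236)), -1)) = Mul(Add(Add(75, -22), 135782), Pow(Add(-168996, Mul(468, Pow(236, -1))), -1)) = Mul(Add(53, 135782), Pow(Add(-168996, Mul(468, Rational(1, 236))), -1)) = Mul(135835, Pow(Add(-168996, Rational(117, 59)), -1)) = Mul(135835, Pow(Rational(-9970647, 59), -1)) = Mul(135835, Rational(-59, 9970647)) = Rational(-8014265, 9970647)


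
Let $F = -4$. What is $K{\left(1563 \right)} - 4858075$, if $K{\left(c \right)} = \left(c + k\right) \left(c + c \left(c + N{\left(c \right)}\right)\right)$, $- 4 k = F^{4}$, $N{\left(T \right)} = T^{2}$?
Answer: $5727381955346$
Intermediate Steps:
$k = -64$ ($k = - \frac{\left(-4\right)^{4}}{4} = \left(- \frac{1}{4}\right) 256 = -64$)
$K{\left(c \right)} = \left(-64 + c\right) \left(c + c \left(c + c^{2}\right)\right)$ ($K{\left(c \right)} = \left(c - 64\right) \left(c + c \left(c + c^{2}\right)\right) = \left(-64 + c\right) \left(c + c \left(c + c^{2}\right)\right)$)
$K{\left(1563 \right)} - 4858075 = 1563 \left(-64 + 1563^{3} - 98469 - 63 \cdot 1563^{2}\right) - 4858075 = 1563 \left(-64 + 3818360547 - 98469 - 153907047\right) - 4858075 = 1563 \cdot 3664354967 - 4858075 = 5727386813421 - 4858075 = 5727381955346$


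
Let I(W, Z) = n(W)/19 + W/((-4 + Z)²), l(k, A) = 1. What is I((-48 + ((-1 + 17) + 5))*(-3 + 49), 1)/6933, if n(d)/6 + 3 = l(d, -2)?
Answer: -878/43909 ≈ -0.019996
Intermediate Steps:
n(d) = -12 (n(d) = -18 + 6*1 = -18 + 6 = -12)
I(W, Z) = -12/19 + W/(-4 + Z)² (I(W, Z) = -12/19 + W/((-4 + Z)²) = -12*1/19 + W/(-4 + Z)² = -12/19 + W/(-4 + Z)²)
I((-48 + ((-1 + 17) + 5))*(-3 + 49), 1)/6933 = (-12/19 + ((-48 + ((-1 + 17) + 5))*(-3 + 49))/(-4 + 1)²)/6933 = (-12/19 + ((-48 + (16 + 5))*46)/(-3)²)*(1/6933) = (-12/19 + ((-48 + 21)*46)*(⅑))*(1/6933) = (-12/19 - 27*46*(⅑))*(1/6933) = (-12/19 - 1242*⅑)*(1/6933) = (-12/19 - 138)*(1/6933) = -2634/19*1/6933 = -878/43909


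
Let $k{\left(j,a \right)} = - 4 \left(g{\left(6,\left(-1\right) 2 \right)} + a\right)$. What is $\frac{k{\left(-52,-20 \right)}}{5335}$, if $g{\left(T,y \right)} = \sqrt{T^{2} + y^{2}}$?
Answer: $\frac{16}{1067} - \frac{8 \sqrt{10}}{5335} \approx 0.010253$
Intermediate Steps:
$k{\left(j,a \right)} = - 8 \sqrt{10} - 4 a$ ($k{\left(j,a \right)} = - 4 \left(\sqrt{6^{2} + \left(\left(-1\right) 2\right)^{2}} + a\right) = - 4 \left(\sqrt{36 + \left(-2\right)^{2}} + a\right) = - 4 \left(\sqrt{36 + 4} + a\right) = - 4 \left(\sqrt{40} + a\right) = - 4 \left(2 \sqrt{10} + a\right) = - 4 \left(a + 2 \sqrt{10}\right) = - 8 \sqrt{10} - 4 a$)
$\frac{k{\left(-52,-20 \right)}}{5335} = \frac{- 8 \sqrt{10} - -80}{5335} = \left(- 8 \sqrt{10} + 80\right) \frac{1}{5335} = \left(80 - 8 \sqrt{10}\right) \frac{1}{5335} = \frac{16}{1067} - \frac{8 \sqrt{10}}{5335}$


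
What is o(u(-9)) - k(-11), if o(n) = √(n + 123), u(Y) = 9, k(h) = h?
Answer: 11 + 2*√33 ≈ 22.489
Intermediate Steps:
o(n) = √(123 + n)
o(u(-9)) - k(-11) = √(123 + 9) - 1*(-11) = √132 + 11 = 2*√33 + 11 = 11 + 2*√33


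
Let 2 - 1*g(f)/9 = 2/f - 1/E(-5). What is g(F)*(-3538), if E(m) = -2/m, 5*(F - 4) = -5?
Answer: -122061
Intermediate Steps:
F = 3 (F = 4 + (⅕)*(-5) = 4 - 1 = 3)
g(f) = 81/2 - 18/f (g(f) = 18 - 9*(2/f - 1/((-2/(-5)))) = 18 - 9*(2/f - 1/((-2*(-⅕)))) = 18 - 9*(2/f - 1/⅖) = 18 - 9*(2/f - 1*5/2) = 18 - 9*(2/f - 5/2) = 18 - 9*(-5/2 + 2/f) = 18 + (45/2 - 18/f) = 81/2 - 18/f)
g(F)*(-3538) = (81/2 - 18/3)*(-3538) = (81/2 - 18*⅓)*(-3538) = (81/2 - 6)*(-3538) = (69/2)*(-3538) = -122061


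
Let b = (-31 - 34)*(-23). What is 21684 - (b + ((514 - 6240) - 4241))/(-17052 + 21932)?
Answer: 13228299/610 ≈ 21686.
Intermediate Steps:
b = 1495 (b = -65*(-23) = 1495)
21684 - (b + ((514 - 6240) - 4241))/(-17052 + 21932) = 21684 - (1495 + ((514 - 6240) - 4241))/(-17052 + 21932) = 21684 - (1495 + (-5726 - 4241))/4880 = 21684 - (1495 - 9967)/4880 = 21684 - (-8472)/4880 = 21684 - 1*(-1059/610) = 21684 + 1059/610 = 13228299/610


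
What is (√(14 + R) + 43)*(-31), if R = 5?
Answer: -1333 - 31*√19 ≈ -1468.1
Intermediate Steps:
(√(14 + R) + 43)*(-31) = (√(14 + 5) + 43)*(-31) = (√19 + 43)*(-31) = (43 + √19)*(-31) = -1333 - 31*√19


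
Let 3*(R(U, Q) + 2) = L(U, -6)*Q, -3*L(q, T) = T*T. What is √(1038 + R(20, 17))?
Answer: 22*√2 ≈ 31.113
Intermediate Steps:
L(q, T) = -T²/3 (L(q, T) = -T*T/3 = -T²/3)
R(U, Q) = -2 - 4*Q (R(U, Q) = -2 + ((-⅓*(-6)²)*Q)/3 = -2 + ((-⅓*36)*Q)/3 = -2 + (-12*Q)/3 = -2 - 4*Q)
√(1038 + R(20, 17)) = √(1038 + (-2 - 4*17)) = √(1038 + (-2 - 68)) = √(1038 - 70) = √968 = 22*√2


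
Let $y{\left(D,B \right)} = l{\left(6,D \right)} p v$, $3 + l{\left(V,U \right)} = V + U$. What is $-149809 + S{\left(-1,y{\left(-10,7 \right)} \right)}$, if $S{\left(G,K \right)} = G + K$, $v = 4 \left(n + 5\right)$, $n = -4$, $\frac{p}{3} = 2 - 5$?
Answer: $-149558$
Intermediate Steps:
$l{\left(V,U \right)} = -3 + U + V$ ($l{\left(V,U \right)} = -3 + \left(V + U\right) = -3 + \left(U + V\right) = -3 + U + V$)
$p = -9$ ($p = 3 \left(2 - 5\right) = 3 \left(-3\right) = -9$)
$v = 4$ ($v = 4 \left(-4 + 5\right) = 4 \cdot 1 = 4$)
$y{\left(D,B \right)} = -108 - 36 D$ ($y{\left(D,B \right)} = \left(-3 + D + 6\right) \left(-9\right) 4 = \left(3 + D\right) \left(-9\right) 4 = \left(-27 - 9 D\right) 4 = -108 - 36 D$)
$-149809 + S{\left(-1,y{\left(-10,7 \right)} \right)} = -149809 - -251 = -149809 + \left(-1 + \left(-108 + 360\right)\right) = -149809 + \left(-1 + 252\right) = -149809 + 251 = -149558$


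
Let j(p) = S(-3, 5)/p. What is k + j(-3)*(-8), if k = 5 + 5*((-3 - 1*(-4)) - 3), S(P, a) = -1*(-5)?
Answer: 25/3 ≈ 8.3333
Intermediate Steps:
S(P, a) = 5
j(p) = 5/p
k = -5 (k = 5 + 5*((-3 + 4) - 3) = 5 + 5*(1 - 3) = 5 + 5*(-2) = 5 - 10 = -5)
k + j(-3)*(-8) = -5 + (5/(-3))*(-8) = -5 + (5*(-⅓))*(-8) = -5 - 5/3*(-8) = -5 + 40/3 = 25/3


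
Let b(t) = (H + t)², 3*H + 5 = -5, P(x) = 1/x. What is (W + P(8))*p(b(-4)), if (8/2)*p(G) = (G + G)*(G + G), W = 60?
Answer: 14084642/81 ≈ 1.7388e+5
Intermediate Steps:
H = -10/3 (H = -5/3 + (⅓)*(-5) = -5/3 - 5/3 = -10/3 ≈ -3.3333)
b(t) = (-10/3 + t)²
p(G) = G² (p(G) = ((G + G)*(G + G))/4 = ((2*G)*(2*G))/4 = (4*G²)/4 = G²)
(W + P(8))*p(b(-4)) = (60 + 1/8)*((-10 + 3*(-4))²/9)² = (60 + ⅛)*((-10 - 12)²/9)² = 481*((⅑)*(-22)²)²/8 = 481*((⅑)*484)²/8 = 481*(484/9)²/8 = (481/8)*(234256/81) = 14084642/81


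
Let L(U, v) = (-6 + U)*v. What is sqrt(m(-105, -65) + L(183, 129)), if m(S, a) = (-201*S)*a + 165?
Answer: I*sqrt(1348827) ≈ 1161.4*I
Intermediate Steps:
L(U, v) = v*(-6 + U)
m(S, a) = 165 - 201*S*a (m(S, a) = -201*S*a + 165 = 165 - 201*S*a)
sqrt(m(-105, -65) + L(183, 129)) = sqrt((165 - 201*(-105)*(-65)) + 129*(-6 + 183)) = sqrt((165 - 1371825) + 129*177) = sqrt(-1371660 + 22833) = sqrt(-1348827) = I*sqrt(1348827)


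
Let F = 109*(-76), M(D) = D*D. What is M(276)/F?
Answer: -19044/2071 ≈ -9.1956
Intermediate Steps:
M(D) = D**2
F = -8284
M(276)/F = 276**2/(-8284) = 76176*(-1/8284) = -19044/2071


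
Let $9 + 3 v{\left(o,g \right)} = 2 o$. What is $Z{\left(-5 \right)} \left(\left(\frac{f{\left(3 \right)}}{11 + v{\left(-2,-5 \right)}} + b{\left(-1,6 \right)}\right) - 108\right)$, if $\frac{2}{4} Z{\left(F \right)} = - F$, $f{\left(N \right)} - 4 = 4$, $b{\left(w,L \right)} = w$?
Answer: $-1078$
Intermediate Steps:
$v{\left(o,g \right)} = -3 + \frac{2 o}{3}$
$f{\left(N \right)} = 8$ ($f{\left(N \right)} = 4 + 4 = 8$)
$Z{\left(F \right)} = - 2 F$ ($Z{\left(F \right)} = 2 \left(- F\right) = - 2 F$)
$Z{\left(-5 \right)} \left(\left(\frac{f{\left(3 \right)}}{11 + v{\left(-2,-5 \right)}} + b{\left(-1,6 \right)}\right) - 108\right) = \left(-2\right) \left(-5\right) \left(\left(\frac{8}{11 + \left(-3 + \frac{2}{3} \left(-2\right)\right)} - 1\right) - 108\right) = 10 \left(\left(\frac{8}{11 - \frac{13}{3}} - 1\right) - 108\right) = 10 \left(\left(\frac{8}{\frac{20}{3}} - 1\right) - 108\right) = 10 \left(\left(8 \cdot \frac{3}{20} - 1\right) - 108\right) = 10 \left(\left(\frac{6}{5} - 1\right) - 108\right) = 10 \left(\frac{1}{5} - 108\right) = 10 \left(- \frac{539}{5}\right) = -1078$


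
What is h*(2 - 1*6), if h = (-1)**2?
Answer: -4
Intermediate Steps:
h = 1
h*(2 - 1*6) = 1*(2 - 1*6) = 1*(2 - 6) = 1*(-4) = -4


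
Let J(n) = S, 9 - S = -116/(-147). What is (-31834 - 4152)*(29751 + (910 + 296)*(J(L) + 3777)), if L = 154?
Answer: -8101925861286/49 ≈ -1.6535e+11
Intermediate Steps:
S = 1207/147 (S = 9 - (-116)/(-147) = 9 - (-116)*(-1)/147 = 9 - 1*116/147 = 9 - 116/147 = 1207/147 ≈ 8.2109)
J(n) = 1207/147
(-31834 - 4152)*(29751 + (910 + 296)*(J(L) + 3777)) = (-31834 - 4152)*(29751 + (910 + 296)*(1207/147 + 3777)) = -35986*(29751 + 1206*(556426/147)) = -35986*(29751 + 223683252/49) = -35986*225141051/49 = -8101925861286/49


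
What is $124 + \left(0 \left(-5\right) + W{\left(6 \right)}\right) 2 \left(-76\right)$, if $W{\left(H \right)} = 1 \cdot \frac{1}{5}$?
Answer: $\frac{468}{5} \approx 93.6$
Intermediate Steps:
$W{\left(H \right)} = \frac{1}{5}$ ($W{\left(H \right)} = 1 \cdot \frac{1}{5} = \frac{1}{5}$)
$124 + \left(0 \left(-5\right) + W{\left(6 \right)}\right) 2 \left(-76\right) = 124 + \left(0 \left(-5\right) + \frac{1}{5}\right) 2 \left(-76\right) = 124 + \left(0 + \frac{1}{5}\right) 2 \left(-76\right) = 124 + \frac{1}{5} \cdot 2 \left(-76\right) = 124 + \frac{2}{5} \left(-76\right) = 124 - \frac{152}{5} = \frac{468}{5}$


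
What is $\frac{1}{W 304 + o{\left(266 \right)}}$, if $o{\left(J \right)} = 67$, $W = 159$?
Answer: $\frac{1}{48403} \approx 2.066 \cdot 10^{-5}$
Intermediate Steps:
$\frac{1}{W 304 + o{\left(266 \right)}} = \frac{1}{159 \cdot 304 + 67} = \frac{1}{48336 + 67} = \frac{1}{48403}$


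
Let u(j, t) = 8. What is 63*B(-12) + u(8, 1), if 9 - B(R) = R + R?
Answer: 2087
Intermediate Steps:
B(R) = 9 - 2*R (B(R) = 9 - (R + R) = 9 - 2*R)
63*B(-12) + u(8, 1) = 63*(9 - 2*(-12)) + 8 = 63*(9 + 24) + 8 = 63*33 + 8 = 2079 + 8 = 2087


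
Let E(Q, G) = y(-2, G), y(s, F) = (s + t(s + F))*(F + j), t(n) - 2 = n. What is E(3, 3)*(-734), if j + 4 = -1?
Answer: 1468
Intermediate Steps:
t(n) = 2 + n
j = -5 (j = -4 - 1 = -5)
y(s, F) = (-5 + F)*(2 + F + 2*s) (y(s, F) = (s + (2 + (s + F)))*(F - 5) = (s + (2 + (F + s)))*(-5 + F) = (s + (2 + F + s))*(-5 + F) = (2 + F + 2*s)*(-5 + F) = (-5 + F)*(2 + F + 2*s))
E(Q, G) = 10 + G² - 7*G (E(Q, G) = -10 + G² - 10*(-2) - 3*G + 2*G*(-2) = -10 + G² + 20 - 3*G - 4*G = 10 + G² - 7*G)
E(3, 3)*(-734) = (10 + 3² - 7*3)*(-734) = (10 + 9 - 21)*(-734) = -2*(-734) = 1468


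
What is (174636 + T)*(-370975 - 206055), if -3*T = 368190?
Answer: -29951319180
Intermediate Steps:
T = -122730 (T = -⅓*368190 = -122730)
(174636 + T)*(-370975 - 206055) = (174636 - 122730)*(-370975 - 206055) = 51906*(-577030) = -29951319180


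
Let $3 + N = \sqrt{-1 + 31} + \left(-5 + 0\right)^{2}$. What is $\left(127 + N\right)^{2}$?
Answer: $\left(149 + \sqrt{30}\right)^{2} \approx 23863.0$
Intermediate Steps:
$N = 22 + \sqrt{30}$ ($N = -3 + \left(\sqrt{-1 + 31} + \left(-5 + 0\right)^{2}\right) = -3 + \left(\sqrt{30} + \left(-5\right)^{2}\right) = -3 + \left(\sqrt{30} + 25\right) = -3 + \left(25 + \sqrt{30}\right) = 22 + \sqrt{30} \approx 27.477$)
$\left(127 + N\right)^{2} = \left(127 + \left(22 + \sqrt{30}\right)\right)^{2} = \left(149 + \sqrt{30}\right)^{2}$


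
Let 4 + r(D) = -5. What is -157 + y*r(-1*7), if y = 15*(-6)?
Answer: 653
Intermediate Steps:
r(D) = -9 (r(D) = -4 - 5 = -9)
y = -90
-157 + y*r(-1*7) = -157 - 90*(-9) = -157 + 810 = 653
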